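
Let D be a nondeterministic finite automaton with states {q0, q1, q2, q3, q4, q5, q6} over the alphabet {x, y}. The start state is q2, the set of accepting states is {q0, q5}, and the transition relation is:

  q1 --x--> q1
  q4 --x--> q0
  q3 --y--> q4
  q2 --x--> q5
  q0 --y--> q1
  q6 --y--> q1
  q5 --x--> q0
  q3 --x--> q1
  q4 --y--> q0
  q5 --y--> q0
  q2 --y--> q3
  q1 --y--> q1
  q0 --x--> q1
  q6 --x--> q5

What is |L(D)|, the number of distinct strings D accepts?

The useful subgraph on states {q0, q2, q3, q4, q5} is acyclic, so L(D) is finite; the longest accepting path visits 4 useful states, giving maximum string length 3.
Counting accepting paths from q2 by length: 1 of length 1, 2 of length 2, 2 of length 3. Total 5.

5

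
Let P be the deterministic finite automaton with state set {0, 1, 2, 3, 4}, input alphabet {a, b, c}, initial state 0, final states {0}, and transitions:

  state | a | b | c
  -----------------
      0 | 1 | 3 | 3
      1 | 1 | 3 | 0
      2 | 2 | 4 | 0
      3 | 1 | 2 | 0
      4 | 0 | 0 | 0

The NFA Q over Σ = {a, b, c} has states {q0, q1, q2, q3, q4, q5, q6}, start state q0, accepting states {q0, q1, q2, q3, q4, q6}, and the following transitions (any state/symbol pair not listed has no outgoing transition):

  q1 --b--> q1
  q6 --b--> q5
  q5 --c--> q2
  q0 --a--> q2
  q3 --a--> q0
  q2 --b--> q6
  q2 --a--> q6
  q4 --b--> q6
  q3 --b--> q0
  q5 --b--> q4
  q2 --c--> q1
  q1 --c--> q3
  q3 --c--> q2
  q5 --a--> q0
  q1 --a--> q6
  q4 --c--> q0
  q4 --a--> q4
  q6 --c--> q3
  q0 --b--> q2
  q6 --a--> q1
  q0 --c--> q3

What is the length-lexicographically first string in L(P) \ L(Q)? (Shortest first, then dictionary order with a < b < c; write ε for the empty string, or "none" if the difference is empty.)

The string cbabb is accepted by P but not by Q.
No shorter string lies in the difference, and cbabb is the lexicographically first length-5 string in L(P) \ L(Q).

cbabb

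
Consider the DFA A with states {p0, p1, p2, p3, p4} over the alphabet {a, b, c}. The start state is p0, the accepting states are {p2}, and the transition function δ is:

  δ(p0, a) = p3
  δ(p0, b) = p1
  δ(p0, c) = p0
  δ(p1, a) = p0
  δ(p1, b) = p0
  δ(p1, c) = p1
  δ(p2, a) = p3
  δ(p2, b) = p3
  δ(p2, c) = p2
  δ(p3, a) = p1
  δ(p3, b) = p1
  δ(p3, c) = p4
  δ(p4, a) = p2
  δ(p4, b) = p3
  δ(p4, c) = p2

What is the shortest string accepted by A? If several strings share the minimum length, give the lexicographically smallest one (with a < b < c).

aca

A breadth-first search from p0 reaches an accepting state first via the path p0 → p3 → p4 → p2 on input aca.
No string of length < 3 is accepted (BFS exhausts all shorter strings without reaching an accepting state), and aca is the lexicographically least accepting string of length 3.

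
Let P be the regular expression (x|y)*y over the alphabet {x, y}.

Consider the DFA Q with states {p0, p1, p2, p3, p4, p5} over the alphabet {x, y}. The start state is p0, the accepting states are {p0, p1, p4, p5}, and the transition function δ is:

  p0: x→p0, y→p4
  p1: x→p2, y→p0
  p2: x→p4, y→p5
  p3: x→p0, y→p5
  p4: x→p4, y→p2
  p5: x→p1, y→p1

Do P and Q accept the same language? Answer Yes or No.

No

The string yy is accepted by P but rejected by Q.
So L(P) ≠ L(Q).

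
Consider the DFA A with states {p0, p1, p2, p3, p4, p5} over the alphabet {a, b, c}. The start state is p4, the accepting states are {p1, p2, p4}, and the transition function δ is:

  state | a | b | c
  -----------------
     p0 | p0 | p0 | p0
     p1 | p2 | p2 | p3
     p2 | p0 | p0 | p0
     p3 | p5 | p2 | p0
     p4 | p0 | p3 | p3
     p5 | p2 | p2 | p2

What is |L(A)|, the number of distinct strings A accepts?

The useful subgraph on states {p2, p3, p4, p5} is acyclic, so L(A) is finite; the longest accepting path visits 4 useful states, giving maximum string length 3.
Counting accepting paths from p4 by length: 1 of length 0, 2 of length 2, 6 of length 3. Total 9.

9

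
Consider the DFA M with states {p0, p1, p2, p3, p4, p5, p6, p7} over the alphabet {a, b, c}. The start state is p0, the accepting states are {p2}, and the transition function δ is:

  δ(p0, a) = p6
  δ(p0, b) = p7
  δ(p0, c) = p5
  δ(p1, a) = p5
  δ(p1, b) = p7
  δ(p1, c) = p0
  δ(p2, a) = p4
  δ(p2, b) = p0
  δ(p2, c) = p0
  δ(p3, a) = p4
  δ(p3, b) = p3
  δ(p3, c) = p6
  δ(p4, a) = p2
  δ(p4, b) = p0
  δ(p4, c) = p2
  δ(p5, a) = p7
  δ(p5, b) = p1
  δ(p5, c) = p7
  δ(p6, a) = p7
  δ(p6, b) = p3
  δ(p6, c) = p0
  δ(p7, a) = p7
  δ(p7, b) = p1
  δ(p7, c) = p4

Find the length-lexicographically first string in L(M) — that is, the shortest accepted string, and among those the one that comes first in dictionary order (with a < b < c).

bca

A breadth-first search from p0 reaches an accepting state first via the path p0 → p7 → p4 → p2 on input bca.
No string of length < 3 is accepted (BFS exhausts all shorter strings without reaching an accepting state), and bca is the lexicographically least accepting string of length 3.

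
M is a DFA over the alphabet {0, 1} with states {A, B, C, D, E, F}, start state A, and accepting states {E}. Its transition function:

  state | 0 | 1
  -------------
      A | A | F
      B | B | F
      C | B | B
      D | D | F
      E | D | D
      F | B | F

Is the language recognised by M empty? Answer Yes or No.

The states reachable from the start state are {A, B, F}.
None of the accepting states {E} is reachable, so no string is accepted and L(M) = ∅.

Yes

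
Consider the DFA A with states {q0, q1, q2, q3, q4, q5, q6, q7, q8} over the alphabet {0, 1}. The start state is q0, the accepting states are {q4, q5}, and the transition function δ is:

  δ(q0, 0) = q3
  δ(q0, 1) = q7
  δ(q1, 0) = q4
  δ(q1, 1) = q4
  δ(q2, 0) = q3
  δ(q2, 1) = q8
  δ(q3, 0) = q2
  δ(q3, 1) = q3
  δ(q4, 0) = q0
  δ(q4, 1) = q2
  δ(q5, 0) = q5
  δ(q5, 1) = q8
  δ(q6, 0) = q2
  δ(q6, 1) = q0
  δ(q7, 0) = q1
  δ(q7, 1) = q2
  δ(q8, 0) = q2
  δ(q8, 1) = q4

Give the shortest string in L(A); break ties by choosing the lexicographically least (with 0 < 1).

A breadth-first search from q0 reaches an accepting state first via the path q0 → q7 → q1 → q4 on input 100.
No string of length < 3 is accepted (BFS exhausts all shorter strings without reaching an accepting state), and 100 is the lexicographically least accepting string of length 3.

100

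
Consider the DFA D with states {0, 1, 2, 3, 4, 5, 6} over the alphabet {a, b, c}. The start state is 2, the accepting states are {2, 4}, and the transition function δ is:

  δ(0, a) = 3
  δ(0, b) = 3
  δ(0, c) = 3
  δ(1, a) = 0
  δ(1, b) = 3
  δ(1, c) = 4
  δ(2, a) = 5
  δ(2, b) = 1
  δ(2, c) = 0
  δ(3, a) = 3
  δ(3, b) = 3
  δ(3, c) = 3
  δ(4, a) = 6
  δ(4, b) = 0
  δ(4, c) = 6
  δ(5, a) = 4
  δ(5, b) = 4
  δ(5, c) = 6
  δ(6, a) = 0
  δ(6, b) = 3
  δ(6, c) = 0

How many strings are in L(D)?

4

The useful subgraph on states {1, 2, 4, 5} is acyclic, so L(D) is finite; the longest accepting path visits 3 useful states, giving maximum string length 2.
Counting accepting paths from 2 by length: 1 of length 0, 3 of length 2. Total 4.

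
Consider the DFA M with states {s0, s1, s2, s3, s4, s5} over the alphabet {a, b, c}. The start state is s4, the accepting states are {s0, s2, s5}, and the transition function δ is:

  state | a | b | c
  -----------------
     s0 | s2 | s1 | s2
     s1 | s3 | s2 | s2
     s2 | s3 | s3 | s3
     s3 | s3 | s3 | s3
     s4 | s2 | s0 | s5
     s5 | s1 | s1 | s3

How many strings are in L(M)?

11

The useful subgraph on states {s0, s1, s2, s4, s5} is acyclic, so L(M) is finite; the longest accepting path visits 4 useful states, giving maximum string length 3.
Counting accepting paths from s4 by length: 3 of length 1, 2 of length 2, 6 of length 3. Total 11.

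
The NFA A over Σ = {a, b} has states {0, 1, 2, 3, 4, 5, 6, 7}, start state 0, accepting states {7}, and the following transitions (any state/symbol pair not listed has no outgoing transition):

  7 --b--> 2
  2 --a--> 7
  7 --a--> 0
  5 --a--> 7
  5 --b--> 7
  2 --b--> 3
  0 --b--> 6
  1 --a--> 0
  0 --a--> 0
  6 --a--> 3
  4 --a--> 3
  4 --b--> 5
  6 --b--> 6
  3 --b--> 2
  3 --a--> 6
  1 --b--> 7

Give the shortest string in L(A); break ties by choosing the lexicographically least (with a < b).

A breadth-first search from 0 reaches an accepting state first via the path 0 → 6 → 3 → 2 → 7 on input baba.
No string of length < 4 is accepted (BFS exhausts all shorter strings without reaching an accepting state), and baba is the lexicographically least accepting string of length 4.

baba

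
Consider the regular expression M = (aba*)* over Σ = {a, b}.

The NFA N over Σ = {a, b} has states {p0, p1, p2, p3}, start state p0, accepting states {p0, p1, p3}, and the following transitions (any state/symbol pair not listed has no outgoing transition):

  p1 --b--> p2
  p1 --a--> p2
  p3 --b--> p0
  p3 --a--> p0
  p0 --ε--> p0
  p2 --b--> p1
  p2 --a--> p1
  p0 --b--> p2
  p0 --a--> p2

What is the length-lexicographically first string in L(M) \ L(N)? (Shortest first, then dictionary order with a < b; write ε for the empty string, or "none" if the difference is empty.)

aba

The string aba is accepted by M but not by N.
No shorter string lies in the difference, and aba is the lexicographically first length-3 string in L(M) \ L(N).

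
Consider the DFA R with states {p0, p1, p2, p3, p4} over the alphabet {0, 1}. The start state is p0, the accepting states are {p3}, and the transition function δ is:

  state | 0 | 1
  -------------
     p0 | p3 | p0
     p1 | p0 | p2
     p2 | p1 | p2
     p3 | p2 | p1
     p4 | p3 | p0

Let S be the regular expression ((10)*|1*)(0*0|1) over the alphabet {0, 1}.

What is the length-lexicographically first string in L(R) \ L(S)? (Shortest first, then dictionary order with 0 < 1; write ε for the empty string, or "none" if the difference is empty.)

The string 0100 is accepted by R but not by S.
No shorter string lies in the difference, and 0100 is the lexicographically first length-4 string in L(R) \ L(S).

0100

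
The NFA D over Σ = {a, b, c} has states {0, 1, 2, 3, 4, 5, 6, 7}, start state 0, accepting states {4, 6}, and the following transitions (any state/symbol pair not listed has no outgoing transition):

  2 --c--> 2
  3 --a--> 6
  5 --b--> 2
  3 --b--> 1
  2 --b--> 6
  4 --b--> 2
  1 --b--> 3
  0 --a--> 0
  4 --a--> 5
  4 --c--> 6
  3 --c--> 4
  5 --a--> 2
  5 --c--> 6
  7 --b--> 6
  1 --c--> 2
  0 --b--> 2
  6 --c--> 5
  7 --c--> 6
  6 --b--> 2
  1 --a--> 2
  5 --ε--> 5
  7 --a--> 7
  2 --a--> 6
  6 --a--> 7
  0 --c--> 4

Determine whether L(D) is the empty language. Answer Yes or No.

The string c is accepted: the run 0 → 4 ends in the accepting state 4.
Since at least one string is accepted, L(D) is not empty.

No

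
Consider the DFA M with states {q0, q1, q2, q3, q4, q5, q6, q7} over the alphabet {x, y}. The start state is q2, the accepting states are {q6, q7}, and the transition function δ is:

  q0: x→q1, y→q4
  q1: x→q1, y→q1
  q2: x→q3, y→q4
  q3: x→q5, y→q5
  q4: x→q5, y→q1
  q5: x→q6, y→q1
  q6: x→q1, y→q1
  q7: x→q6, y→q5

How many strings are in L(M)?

The useful subgraph on states {q2, q3, q4, q5, q6} is acyclic, so L(M) is finite; the longest accepting path visits 4 useful states, giving maximum string length 3.
Counting accepting paths from q2 by length: 3 of length 3. Total 3.

3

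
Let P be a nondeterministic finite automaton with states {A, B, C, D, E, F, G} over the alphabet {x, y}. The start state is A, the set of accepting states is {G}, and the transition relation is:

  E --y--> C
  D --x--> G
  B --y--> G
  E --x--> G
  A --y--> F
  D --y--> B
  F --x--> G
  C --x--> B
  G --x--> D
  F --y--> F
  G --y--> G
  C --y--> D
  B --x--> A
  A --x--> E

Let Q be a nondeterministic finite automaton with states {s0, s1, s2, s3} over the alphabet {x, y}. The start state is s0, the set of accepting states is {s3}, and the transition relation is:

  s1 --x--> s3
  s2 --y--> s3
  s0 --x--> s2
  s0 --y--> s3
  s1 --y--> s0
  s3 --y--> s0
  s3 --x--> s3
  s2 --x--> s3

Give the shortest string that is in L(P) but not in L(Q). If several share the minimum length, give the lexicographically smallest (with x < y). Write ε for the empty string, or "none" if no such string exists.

xxy

The string xxy is accepted by P but not by Q.
No shorter string lies in the difference, and xxy is the lexicographically first length-3 string in L(P) \ L(Q).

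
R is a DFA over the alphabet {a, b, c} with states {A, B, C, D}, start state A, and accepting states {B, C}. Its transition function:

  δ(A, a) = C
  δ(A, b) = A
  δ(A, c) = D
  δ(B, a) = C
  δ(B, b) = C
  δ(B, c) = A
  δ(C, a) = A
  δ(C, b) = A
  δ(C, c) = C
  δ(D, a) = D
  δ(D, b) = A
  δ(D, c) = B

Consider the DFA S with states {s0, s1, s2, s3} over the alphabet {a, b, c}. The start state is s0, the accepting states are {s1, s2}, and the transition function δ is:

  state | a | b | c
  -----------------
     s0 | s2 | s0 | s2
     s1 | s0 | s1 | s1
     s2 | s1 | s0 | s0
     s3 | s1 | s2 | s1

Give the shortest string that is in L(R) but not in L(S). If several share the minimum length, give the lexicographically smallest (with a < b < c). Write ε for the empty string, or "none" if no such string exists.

ac

The string ac is accepted by R but not by S.
No shorter string lies in the difference, and ac is the lexicographically first length-2 string in L(R) \ L(S).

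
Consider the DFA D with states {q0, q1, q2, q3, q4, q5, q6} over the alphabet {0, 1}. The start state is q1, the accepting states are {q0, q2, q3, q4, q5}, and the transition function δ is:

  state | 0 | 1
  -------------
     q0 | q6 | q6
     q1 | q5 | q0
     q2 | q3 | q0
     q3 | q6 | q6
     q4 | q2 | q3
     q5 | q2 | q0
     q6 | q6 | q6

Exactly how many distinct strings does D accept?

The useful subgraph on states {q0, q1, q2, q3, q5} is acyclic, so L(D) is finite; the longest accepting path visits 4 useful states, giving maximum string length 3.
Counting accepting paths from q1 by length: 2 of length 1, 2 of length 2, 2 of length 3. Total 6.

6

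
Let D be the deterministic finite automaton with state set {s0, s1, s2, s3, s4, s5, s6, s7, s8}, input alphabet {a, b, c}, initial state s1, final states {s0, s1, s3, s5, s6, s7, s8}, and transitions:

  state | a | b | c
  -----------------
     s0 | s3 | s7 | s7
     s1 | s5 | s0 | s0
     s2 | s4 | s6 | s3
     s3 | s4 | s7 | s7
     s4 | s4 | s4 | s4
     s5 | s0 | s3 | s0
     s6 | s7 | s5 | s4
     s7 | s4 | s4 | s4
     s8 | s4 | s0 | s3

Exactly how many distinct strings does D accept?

29

The useful subgraph on states {s0, s1, s3, s5, s7} is acyclic, so L(D) is finite; the longest accepting path visits 5 useful states, giving maximum string length 4.
Counting accepting paths from s1 by length: 1 of length 0, 3 of length 1, 9 of length 2, 12 of length 3, 4 of length 4. Total 29.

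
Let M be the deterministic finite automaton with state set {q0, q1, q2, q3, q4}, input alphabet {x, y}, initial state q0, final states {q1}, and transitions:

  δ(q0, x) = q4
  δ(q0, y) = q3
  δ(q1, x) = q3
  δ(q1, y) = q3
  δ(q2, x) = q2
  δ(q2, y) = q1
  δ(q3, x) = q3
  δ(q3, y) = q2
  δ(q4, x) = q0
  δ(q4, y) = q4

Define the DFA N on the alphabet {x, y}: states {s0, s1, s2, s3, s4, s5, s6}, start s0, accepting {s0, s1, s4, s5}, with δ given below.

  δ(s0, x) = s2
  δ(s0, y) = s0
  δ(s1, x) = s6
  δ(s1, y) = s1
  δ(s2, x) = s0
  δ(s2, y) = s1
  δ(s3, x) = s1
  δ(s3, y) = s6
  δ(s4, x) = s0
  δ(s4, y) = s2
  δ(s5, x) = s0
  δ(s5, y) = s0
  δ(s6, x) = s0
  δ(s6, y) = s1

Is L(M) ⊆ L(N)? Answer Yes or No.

Exploring the product automaton M × N from the start pair (q0, s0), following both machines on each input symbol, reaches 16 state pairs: (q0, s0), (q4, s2), (q3, s0), (q4, s1), (q3, s2), (q2, s0), (q0, s6), (q2, s1), (q2, s2), (q1, s0), (q4, s0), (q3, s1), (q2, s6), (q1, s1), (q0, s2), (q3, s6).
M accepts in {q1} and N accepts in {s0, s1, s4, s5}. The reachable pairs whose M-component is accepting are (q1, s0), (q1, s1); in each of them the N-component is accepting too, so the product for L(M) \ L(N) (M-component accepting, N-component rejecting) has no reachable accepting pair and the difference is empty.
Hence every string in L(M) is also in L(N).

Yes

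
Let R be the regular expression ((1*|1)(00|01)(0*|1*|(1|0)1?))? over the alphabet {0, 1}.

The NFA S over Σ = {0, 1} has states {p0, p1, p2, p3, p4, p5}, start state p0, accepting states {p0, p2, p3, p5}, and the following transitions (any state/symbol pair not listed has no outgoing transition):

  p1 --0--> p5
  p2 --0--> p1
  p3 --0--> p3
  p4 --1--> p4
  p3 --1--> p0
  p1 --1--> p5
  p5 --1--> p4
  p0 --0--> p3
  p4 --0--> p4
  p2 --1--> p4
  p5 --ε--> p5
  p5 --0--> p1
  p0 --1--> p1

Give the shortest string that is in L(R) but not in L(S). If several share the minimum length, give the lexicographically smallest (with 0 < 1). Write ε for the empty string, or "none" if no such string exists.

011

The string 011 is accepted by R but not by S.
No shorter string lies in the difference, and 011 is the lexicographically first length-3 string in L(R) \ L(S).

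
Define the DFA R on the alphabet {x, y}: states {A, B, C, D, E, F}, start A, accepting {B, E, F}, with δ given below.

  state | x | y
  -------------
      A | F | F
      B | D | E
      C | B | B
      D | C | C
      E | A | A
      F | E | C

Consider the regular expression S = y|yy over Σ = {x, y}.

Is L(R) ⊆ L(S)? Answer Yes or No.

No

The string x is in L(R) but not in L(S).
So L(R) ⊄ L(S).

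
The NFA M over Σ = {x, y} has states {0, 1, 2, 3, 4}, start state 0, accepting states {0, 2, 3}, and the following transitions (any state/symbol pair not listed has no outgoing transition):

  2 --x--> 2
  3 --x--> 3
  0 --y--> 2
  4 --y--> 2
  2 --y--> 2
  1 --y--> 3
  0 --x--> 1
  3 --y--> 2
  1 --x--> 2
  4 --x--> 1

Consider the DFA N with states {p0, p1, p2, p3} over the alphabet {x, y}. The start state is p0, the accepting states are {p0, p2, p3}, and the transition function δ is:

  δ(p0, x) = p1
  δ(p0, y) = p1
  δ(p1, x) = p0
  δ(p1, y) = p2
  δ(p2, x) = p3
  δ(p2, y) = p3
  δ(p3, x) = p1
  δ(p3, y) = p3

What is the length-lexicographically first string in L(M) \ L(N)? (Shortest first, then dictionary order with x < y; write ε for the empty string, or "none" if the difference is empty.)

The string y is accepted by M but not by N.
No shorter string lies in the difference, and y is the lexicographically first length-1 string in L(M) \ L(N).

y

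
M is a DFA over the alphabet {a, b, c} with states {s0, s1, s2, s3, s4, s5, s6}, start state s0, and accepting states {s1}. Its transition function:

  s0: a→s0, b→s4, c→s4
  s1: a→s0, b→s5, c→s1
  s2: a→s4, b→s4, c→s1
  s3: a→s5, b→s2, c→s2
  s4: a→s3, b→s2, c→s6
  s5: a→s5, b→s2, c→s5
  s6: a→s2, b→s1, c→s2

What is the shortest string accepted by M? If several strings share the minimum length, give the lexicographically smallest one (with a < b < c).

bbc

A breadth-first search from s0 reaches an accepting state first via the path s0 → s4 → s2 → s1 on input bbc.
No string of length < 3 is accepted (BFS exhausts all shorter strings without reaching an accepting state), and bbc is the lexicographically least accepting string of length 3.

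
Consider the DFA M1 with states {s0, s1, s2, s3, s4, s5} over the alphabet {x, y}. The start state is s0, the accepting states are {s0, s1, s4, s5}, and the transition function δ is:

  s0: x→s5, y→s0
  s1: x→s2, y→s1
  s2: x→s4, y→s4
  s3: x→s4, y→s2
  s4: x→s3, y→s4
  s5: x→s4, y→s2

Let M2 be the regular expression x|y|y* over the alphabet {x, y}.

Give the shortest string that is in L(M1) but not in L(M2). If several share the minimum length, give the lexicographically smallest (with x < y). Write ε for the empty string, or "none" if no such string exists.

The string xx is accepted by M1 but not by M2.
No shorter string lies in the difference, and xx is the lexicographically first length-2 string in L(M1) \ L(M2).

xx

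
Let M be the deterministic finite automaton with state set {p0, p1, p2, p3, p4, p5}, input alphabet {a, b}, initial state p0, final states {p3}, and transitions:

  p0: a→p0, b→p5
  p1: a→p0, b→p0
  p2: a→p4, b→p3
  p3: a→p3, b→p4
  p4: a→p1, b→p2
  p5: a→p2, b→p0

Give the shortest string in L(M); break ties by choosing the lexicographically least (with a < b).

A breadth-first search from p0 reaches an accepting state first via the path p0 → p5 → p2 → p3 on input bab.
No string of length < 3 is accepted (BFS exhausts all shorter strings without reaching an accepting state), and bab is the lexicographically least accepting string of length 3.

bab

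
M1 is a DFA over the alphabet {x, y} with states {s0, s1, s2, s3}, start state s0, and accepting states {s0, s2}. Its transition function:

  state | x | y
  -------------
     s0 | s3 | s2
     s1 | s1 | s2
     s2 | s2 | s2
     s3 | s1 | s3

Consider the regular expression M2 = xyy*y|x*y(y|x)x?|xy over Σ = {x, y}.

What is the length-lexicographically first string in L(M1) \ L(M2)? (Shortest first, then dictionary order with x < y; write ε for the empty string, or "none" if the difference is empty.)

ε

The empty string ε is accepted by M1 but not by M2.
Since ε is the unique shortest string, it is the required witness.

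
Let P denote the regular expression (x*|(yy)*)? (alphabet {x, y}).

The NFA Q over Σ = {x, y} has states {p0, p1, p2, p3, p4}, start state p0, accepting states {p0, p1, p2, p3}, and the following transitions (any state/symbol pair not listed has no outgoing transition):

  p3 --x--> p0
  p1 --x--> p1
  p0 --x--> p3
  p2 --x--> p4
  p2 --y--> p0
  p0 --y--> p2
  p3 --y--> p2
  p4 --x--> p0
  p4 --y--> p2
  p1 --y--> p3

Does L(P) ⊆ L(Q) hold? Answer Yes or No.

Yes

Converting the expression P to a DFA (subset construction, then merging equivalent states) gives the minimal DFA with states {r0, r1, r2, r3, r4}, start state r0, accepting states {r0, r1, r4} and transitions r0: x→r1, y→r2; r1: x→r1, y→r3; r2: x→r3, y→r4; r3: x→r3, y→r3; r4: x→r3, y→r2.
Exploring the product automaton P × Q from the start pair (r0, p0), following both machines on each input symbol, reaches 9 state pairs: (r0, p0), (r1, p3), (r2, p2), (r1, p0), (r3, p2), (r3, p4), (r4, p0), (r3, p0), (r3, p3).
P accepts in {r0, r1, r4} and Q accepts in {p0, p1, p2, p3}. The reachable pairs whose P-component is accepting are (r0, p0), (r1, p3), (r1, p0), (r4, p0); in each of them the Q-component is accepting too, so the product for L(P) \ L(Q) (P-component accepting, Q-component rejecting) has no reachable accepting pair and the difference is empty.
Hence every string in L(P) is also in L(Q).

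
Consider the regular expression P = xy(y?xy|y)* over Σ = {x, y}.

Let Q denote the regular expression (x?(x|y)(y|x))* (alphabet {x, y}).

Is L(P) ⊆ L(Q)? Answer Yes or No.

Converting the expression P to a DFA (subset construction, then merging equivalent states) gives the minimal DFA with states {p0, p1, p2, p3}, start state p0, accepting states {p3} and transitions p0: x→p1, y→p2; p1: x→p2, y→p3; p2: x→p2, y→p2; p3: x→p1, y→p3.
Converting the expression Q to a DFA (subset construction, then merging equivalent states) gives the minimal DFA with states {q0, q1, q2, q3}, start state q0, accepting states {q0, q3} and transitions q0: x→q1, y→q2; q1: x→q3, y→q3; q2: x→q0, y→q0; q3: x→q3, y→q3.
Exploring the product automaton P × Q from the start pair (p0, q0), following both machines on each input symbol, reaches 8 state pairs: (p0, q0), (p1, q1), (p2, q2), (p2, q3), (p3, q3), (p2, q0), (p1, q3), (p2, q1).
P accepts in {p3} and Q accepts in {q0, q3}. The reachable pairs whose P-component is accepting are (p3, q3); in each of them the Q-component is accepting too, so the product for L(P) \ L(Q) (P-component accepting, Q-component rejecting) has no reachable accepting pair and the difference is empty.
Hence every string in L(P) is also in L(Q).

Yes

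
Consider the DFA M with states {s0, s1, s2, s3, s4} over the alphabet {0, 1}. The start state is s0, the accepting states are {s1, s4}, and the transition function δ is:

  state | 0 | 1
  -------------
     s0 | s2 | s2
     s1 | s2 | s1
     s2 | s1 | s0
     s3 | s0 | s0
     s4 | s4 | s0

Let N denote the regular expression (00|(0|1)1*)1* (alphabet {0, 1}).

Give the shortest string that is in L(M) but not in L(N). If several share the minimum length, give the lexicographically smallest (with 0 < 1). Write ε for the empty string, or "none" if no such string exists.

10

The string 10 is accepted by M but not by N.
No shorter string lies in the difference, and 10 is the lexicographically first length-2 string in L(M) \ L(N).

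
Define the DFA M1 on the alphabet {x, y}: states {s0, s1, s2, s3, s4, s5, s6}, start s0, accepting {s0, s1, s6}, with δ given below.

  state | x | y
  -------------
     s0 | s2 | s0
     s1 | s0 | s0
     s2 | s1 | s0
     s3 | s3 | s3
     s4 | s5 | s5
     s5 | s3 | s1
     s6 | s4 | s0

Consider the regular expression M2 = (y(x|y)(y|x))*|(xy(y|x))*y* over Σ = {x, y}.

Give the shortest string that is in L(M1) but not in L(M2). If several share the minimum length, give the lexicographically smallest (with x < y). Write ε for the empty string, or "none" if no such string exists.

xx

The string xx is accepted by M1 but not by M2.
No shorter string lies in the difference, and xx is the lexicographically first length-2 string in L(M1) \ L(M2).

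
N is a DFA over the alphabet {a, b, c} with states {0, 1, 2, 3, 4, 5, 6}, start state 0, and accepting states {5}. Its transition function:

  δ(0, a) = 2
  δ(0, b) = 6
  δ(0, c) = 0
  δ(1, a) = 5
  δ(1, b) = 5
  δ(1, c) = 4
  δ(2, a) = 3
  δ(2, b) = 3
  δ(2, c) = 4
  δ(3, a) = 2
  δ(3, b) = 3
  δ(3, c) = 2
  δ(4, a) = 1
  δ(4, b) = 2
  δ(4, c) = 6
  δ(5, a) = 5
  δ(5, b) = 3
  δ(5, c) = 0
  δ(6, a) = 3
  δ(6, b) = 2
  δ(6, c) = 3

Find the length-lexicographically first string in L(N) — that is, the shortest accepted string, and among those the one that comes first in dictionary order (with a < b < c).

acaa

A breadth-first search from 0 reaches an accepting state first via the path 0 → 2 → 4 → 1 → 5 on input acaa.
No string of length < 4 is accepted (BFS exhausts all shorter strings without reaching an accepting state), and acaa is the lexicographically least accepting string of length 4.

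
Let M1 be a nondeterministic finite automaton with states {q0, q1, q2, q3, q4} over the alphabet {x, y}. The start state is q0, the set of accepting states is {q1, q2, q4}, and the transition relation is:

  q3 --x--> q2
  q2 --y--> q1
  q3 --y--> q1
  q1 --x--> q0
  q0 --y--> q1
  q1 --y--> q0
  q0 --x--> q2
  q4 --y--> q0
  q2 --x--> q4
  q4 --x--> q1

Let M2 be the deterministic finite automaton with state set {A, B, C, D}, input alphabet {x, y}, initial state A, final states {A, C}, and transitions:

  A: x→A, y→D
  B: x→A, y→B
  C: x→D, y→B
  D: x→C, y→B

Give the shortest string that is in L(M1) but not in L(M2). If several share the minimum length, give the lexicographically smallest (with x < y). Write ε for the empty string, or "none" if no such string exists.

y

The string y is accepted by M1 but not by M2.
No shorter string lies in the difference, and y is the lexicographically first length-1 string in L(M1) \ L(M2).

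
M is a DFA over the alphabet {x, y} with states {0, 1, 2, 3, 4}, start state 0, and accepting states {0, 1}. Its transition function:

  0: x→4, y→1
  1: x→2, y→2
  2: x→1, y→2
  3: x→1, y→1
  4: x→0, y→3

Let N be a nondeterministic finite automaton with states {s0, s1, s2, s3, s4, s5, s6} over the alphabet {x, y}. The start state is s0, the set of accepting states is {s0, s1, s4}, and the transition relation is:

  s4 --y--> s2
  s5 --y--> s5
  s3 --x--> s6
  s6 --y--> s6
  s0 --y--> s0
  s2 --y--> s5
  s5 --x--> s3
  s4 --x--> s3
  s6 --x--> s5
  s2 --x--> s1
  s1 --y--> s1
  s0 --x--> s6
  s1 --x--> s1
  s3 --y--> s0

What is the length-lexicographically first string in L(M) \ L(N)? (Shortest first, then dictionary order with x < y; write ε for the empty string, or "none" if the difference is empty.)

xx

The string xx is accepted by M but not by N.
No shorter string lies in the difference, and xx is the lexicographically first length-2 string in L(M) \ L(N).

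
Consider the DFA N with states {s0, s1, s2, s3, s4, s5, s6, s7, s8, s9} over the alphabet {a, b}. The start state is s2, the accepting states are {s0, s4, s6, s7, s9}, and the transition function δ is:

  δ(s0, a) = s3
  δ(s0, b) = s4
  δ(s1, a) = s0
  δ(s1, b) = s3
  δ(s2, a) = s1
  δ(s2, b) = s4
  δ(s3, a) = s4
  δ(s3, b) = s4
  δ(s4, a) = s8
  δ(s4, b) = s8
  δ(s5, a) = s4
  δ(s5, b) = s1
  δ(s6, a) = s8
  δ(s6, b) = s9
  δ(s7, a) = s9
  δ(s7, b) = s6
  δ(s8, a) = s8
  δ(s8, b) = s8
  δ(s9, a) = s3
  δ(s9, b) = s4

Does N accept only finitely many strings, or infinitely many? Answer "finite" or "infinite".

The useful states (reachable from s2 and able to reach an accepting state) are {s0, s1, s2, s3, s4}.
Restricted to these states the transition graph has no cycle, so every accepting path has bounded length and L is finite.

finite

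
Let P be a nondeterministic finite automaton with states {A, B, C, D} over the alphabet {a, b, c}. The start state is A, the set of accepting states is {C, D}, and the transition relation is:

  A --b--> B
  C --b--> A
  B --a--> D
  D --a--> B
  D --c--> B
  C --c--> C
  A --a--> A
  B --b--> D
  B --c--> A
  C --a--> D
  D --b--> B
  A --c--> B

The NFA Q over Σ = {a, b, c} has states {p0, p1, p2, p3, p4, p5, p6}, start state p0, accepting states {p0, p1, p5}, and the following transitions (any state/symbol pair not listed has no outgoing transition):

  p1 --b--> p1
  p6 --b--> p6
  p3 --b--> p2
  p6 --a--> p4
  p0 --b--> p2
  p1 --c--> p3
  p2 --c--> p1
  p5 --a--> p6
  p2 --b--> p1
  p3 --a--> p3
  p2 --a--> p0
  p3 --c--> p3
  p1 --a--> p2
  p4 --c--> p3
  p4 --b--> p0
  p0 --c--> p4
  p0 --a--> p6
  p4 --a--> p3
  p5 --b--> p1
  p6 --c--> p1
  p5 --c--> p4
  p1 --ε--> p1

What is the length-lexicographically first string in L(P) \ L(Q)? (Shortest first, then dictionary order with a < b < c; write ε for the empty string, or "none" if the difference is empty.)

The string ca is accepted by P but not by Q.
No shorter string lies in the difference, and ca is the lexicographically first length-2 string in L(P) \ L(Q).

ca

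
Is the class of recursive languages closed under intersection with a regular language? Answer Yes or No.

A regular language is decidable (simulate its DFA), so run that check and the decider for L and accept iff both accept; everything halts.
So the recursive languages are closed under intersection with a regular language.

Yes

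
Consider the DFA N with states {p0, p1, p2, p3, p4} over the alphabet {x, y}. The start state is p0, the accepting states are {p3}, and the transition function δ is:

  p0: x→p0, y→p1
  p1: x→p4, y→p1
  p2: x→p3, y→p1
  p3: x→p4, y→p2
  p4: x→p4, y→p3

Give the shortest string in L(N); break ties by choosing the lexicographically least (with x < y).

yxy

A breadth-first search from p0 reaches an accepting state first via the path p0 → p1 → p4 → p3 on input yxy.
No string of length < 3 is accepted (BFS exhausts all shorter strings without reaching an accepting state), and yxy is the lexicographically least accepting string of length 3.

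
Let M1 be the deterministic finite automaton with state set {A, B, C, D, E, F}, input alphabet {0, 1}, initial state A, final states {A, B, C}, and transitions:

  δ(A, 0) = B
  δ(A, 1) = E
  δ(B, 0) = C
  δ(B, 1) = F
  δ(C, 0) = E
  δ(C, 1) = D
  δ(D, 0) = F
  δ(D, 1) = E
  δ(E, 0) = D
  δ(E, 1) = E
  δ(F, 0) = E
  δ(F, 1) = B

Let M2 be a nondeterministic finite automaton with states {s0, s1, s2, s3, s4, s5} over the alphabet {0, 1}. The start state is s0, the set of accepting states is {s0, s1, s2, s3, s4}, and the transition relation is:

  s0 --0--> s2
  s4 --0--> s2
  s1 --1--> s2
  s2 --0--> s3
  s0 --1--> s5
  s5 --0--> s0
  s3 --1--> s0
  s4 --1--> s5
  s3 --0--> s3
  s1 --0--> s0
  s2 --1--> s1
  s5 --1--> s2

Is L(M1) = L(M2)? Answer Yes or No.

No

The string 10010101 is accepted by M1 but rejected by M2.
So L(M1) ≠ L(M2).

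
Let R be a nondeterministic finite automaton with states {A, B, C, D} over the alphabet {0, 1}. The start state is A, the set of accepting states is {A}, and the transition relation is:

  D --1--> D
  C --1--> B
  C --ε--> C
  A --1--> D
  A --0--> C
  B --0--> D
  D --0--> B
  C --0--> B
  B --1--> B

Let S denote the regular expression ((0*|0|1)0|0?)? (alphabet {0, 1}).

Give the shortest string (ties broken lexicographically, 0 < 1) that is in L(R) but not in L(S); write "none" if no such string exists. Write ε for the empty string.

Converting the expression S to a DFA (subset construction, then merging equivalent states) gives the minimal DFA with states {s0, s1, s2, s3, s4}, start state s0, accepting states {s0, s1, s4} and transitions s0: 0→s1, 1→s2; s1: 0→s1, 1→s3; s2: 0→s4, 1→s3; s3: 0→s3, 1→s3; s4: 0→s3, 1→s3.
Exploring the product automaton R × S from the start pair (A, s0), following both machines on each input symbol, reaches 8 state pairs: (A, s0), (C, s1), (D, s2), (B, s1), (B, s3), (B, s4), (D, s3), (D, s1).
R accepts in {A} and S accepts in {s0, s1, s4}. The reachable pairs whose R-component is accepting are (A, s0); in each of them the S-component is accepting too, so the product for L(R) \ L(S) (R-component accepting, S-component rejecting) has no reachable accepting pair and the difference is empty.
So every string accepted by R is also accepted by S: L(R) \ L(S) = ∅ and there is no such string.

none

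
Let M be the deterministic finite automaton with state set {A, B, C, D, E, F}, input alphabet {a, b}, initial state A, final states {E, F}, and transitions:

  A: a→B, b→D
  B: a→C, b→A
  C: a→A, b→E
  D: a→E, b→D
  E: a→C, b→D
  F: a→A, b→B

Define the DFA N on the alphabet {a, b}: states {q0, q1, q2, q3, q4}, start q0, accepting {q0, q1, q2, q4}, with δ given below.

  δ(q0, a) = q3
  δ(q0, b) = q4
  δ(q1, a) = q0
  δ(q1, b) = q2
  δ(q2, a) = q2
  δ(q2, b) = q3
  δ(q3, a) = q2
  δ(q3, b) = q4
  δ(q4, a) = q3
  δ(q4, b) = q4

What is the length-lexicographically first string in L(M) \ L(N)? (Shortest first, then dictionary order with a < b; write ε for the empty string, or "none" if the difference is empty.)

ba

The string ba is accepted by M but not by N.
No shorter string lies in the difference, and ba is the lexicographically first length-2 string in L(M) \ L(N).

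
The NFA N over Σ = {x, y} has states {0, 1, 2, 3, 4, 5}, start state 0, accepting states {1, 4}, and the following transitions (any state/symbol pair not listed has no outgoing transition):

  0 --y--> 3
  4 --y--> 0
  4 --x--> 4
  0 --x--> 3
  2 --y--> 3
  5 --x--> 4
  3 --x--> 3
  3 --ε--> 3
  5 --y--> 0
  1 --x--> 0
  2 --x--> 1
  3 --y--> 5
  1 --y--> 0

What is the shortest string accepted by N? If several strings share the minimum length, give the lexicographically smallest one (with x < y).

xyx

A breadth-first search from 0 reaches an accepting state first via the path 0 → 3 → 5 → 4 on input xyx.
No string of length < 3 is accepted (BFS exhausts all shorter strings without reaching an accepting state), and xyx is the lexicographically least accepting string of length 3.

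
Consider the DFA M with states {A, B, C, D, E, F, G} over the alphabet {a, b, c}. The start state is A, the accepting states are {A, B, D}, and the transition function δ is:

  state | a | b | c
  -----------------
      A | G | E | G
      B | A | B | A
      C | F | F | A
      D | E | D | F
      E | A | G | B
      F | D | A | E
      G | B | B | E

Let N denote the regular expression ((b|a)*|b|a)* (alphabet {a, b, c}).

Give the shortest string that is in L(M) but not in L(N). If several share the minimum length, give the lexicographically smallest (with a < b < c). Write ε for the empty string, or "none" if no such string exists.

bc

The string bc is accepted by M but not by N.
No shorter string lies in the difference, and bc is the lexicographically first length-2 string in L(M) \ L(N).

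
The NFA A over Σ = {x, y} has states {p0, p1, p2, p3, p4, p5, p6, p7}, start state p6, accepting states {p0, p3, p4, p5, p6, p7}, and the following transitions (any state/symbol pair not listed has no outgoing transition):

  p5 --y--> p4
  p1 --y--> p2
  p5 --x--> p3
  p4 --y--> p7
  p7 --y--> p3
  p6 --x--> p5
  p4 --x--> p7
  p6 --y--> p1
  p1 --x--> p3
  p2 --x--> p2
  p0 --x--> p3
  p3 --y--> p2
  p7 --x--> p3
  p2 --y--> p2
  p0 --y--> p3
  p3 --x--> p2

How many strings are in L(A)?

The useful subgraph on states {p1, p3, p4, p5, p6, p7} is acyclic, so L(A) is finite; the longest accepting path visits 5 useful states, giving maximum string length 4.
Counting accepting paths from p6 by length: 1 of length 0, 1 of length 1, 3 of length 2, 2 of length 3, 4 of length 4. Total 11.

11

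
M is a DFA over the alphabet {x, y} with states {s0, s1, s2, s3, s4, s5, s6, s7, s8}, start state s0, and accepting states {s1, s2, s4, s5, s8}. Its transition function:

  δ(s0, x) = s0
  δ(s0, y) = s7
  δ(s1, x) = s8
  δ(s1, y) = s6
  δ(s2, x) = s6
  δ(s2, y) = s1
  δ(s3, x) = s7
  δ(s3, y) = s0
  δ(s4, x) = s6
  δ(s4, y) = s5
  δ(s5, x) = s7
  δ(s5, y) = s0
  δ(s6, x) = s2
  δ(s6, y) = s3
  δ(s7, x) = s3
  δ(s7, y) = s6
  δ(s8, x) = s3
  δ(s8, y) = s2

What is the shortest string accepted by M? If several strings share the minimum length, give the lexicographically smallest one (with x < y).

A breadth-first search from s0 reaches an accepting state first via the path s0 → s7 → s6 → s2 on input yyx.
No string of length < 3 is accepted (BFS exhausts all shorter strings without reaching an accepting state), and yyx is the lexicographically least accepting string of length 3.

yyx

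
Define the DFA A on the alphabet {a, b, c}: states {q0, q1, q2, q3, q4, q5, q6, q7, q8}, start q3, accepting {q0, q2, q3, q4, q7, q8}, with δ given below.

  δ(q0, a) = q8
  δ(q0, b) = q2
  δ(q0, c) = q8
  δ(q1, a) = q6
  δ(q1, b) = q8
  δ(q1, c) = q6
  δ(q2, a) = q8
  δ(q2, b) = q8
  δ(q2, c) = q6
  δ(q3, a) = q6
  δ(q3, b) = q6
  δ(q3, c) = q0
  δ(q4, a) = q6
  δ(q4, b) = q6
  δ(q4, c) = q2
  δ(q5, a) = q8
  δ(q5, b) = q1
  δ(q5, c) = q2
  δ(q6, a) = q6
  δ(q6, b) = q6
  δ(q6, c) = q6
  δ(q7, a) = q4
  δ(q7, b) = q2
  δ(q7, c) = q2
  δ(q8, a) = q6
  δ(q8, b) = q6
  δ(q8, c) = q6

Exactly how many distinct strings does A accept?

The useful subgraph on states {q0, q2, q3, q8} is acyclic, so L(A) is finite; the longest accepting path visits 4 useful states, giving maximum string length 3.
Counting accepting paths from q3 by length: 1 of length 0, 1 of length 1, 3 of length 2, 2 of length 3. Total 7.

7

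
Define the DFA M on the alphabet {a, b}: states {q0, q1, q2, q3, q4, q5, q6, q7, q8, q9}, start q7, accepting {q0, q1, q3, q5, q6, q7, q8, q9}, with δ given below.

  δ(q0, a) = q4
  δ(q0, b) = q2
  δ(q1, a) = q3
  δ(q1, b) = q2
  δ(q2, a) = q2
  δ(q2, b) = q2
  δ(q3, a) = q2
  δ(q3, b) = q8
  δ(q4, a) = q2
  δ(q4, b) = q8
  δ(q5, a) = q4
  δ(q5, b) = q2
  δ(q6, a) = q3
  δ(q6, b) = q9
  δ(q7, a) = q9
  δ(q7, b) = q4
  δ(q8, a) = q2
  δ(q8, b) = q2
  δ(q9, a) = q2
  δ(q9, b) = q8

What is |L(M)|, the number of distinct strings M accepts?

The useful subgraph on states {q4, q7, q8, q9} is acyclic, so L(M) is finite; the longest accepting path visits 3 useful states, giving maximum string length 2.
Counting accepting paths from q7 by length: 1 of length 0, 1 of length 1, 2 of length 2. Total 4.

4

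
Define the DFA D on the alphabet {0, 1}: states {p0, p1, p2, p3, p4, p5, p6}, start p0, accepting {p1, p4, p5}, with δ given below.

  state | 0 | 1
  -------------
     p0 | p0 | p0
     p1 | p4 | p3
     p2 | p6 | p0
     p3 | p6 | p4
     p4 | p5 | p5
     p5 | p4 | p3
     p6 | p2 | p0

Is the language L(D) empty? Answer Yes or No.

Yes

The states reachable from the start state are {p0}.
None of the accepting states {p1, p4, p5} is reachable, so no string is accepted and L(D) = ∅.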